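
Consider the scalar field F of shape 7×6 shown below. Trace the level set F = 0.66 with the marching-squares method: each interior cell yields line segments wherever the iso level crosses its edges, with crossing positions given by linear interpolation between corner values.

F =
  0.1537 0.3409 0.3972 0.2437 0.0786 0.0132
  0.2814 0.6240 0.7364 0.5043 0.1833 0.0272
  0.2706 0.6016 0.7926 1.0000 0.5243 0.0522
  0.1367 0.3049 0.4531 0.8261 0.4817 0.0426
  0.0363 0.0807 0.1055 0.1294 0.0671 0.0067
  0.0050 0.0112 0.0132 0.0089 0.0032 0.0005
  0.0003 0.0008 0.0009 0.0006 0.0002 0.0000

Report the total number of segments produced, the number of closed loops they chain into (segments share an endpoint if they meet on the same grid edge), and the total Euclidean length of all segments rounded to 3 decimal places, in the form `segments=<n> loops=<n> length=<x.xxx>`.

cell (0,1): code 0100 → (0.775,2.000)–(1.000,1.320)
cell (0,2): code 1000 → (1.000,2.329)–(0.775,2.000)
cell (1,1): code 0110 → (1.000,1.320)–(2.000,1.306)
cell (1,2): code 1101 → (1.314,3.000)–(1.000,2.329)
cell (1,3): code 1000 → (2.000,3.715)–(1.314,3.000)
cell (2,1): code 0010 → (2.000,1.306)–(2.391,2.000)
cell (2,2): code 0111 → (2.391,2.000)–(3.000,2.555)
cell (2,3): code 1001 → (3.000,3.482)–(2.000,3.715)
cell (3,2): code 0010 → (3.000,2.555)–(3.238,3.000)
cell (3,3): code 0001 → (3.238,3.000)–(3.000,3.482)
total: 10 segments, chained into 1 closed loop(s), length Σ = 7.536755

segments=10 loops=1 length=7.537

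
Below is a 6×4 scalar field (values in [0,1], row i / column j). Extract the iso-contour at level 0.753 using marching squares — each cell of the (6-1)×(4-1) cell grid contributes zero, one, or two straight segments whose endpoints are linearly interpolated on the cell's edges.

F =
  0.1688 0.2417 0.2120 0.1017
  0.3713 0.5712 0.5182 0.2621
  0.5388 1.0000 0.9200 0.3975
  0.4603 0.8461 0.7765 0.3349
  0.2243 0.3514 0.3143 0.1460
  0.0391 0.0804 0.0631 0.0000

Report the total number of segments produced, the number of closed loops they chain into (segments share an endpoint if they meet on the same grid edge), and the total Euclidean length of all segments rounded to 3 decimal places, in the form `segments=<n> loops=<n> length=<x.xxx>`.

cell (1,0): code 0100 → (1.424,1.000)–(2.000,0.464)
cell (1,1): code 1100 → (1.584,2.000)–(1.424,1.000)
cell (1,2): code 1000 → (2.000,2.320)–(1.584,2.000)
cell (2,0): code 0110 → (2.000,0.464)–(3.000,0.759)
cell (2,2): code 1001 → (3.000,2.053)–(2.000,2.320)
cell (3,0): code 0010 → (3.000,0.759)–(3.188,1.000)
cell (3,1): code 0011 → (3.188,1.000)–(3.051,2.000)
cell (3,2): code 0001 → (3.051,2.000)–(3.000,2.053)
total: 8 segments, chained into 1 closed loop(s), length Σ = 5.789905

segments=8 loops=1 length=5.790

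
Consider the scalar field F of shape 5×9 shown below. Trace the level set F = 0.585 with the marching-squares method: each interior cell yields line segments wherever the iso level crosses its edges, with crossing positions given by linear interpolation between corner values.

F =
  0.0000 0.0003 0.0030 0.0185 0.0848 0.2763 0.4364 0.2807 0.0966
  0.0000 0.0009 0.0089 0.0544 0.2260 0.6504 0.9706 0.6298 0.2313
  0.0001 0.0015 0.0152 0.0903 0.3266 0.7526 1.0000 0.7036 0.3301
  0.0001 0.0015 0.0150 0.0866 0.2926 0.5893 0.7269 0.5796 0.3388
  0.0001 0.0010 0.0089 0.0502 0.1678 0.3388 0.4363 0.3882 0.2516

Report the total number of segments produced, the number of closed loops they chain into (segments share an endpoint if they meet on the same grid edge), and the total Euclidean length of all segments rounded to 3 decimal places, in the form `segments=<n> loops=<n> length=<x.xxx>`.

segments=12 loops=1 length=9.097

cell (0,4): code 0100 → (0.825,5.000)–(1.000,4.846)
cell (0,5): code 1100 → (0.278,6.000)–(0.825,5.000)
cell (0,6): code 1100 → (0.872,7.000)–(0.278,6.000)
cell (0,7): code 1000 → (1.000,7.112)–(0.872,7.000)
cell (1,4): code 0110 → (1.000,4.846)–(2.000,4.607)
cell (1,7): code 1001 → (2.000,7.318)–(1.000,7.112)
cell (2,4): code 0110 → (2.000,4.607)–(3.000,4.986)
cell (2,6): code 1011 → (3.000,6.963)–(2.956,7.000)
cell (2,7): code 0001 → (2.956,7.000)–(2.000,7.318)
cell (3,4): code 0010 → (3.000,4.986)–(3.017,5.000)
cell (3,5): code 0011 → (3.017,5.000)–(3.488,6.000)
cell (3,6): code 0001 → (3.488,6.000)–(3.000,6.963)
total: 12 segments, chained into 1 closed loop(s), length Σ = 9.097418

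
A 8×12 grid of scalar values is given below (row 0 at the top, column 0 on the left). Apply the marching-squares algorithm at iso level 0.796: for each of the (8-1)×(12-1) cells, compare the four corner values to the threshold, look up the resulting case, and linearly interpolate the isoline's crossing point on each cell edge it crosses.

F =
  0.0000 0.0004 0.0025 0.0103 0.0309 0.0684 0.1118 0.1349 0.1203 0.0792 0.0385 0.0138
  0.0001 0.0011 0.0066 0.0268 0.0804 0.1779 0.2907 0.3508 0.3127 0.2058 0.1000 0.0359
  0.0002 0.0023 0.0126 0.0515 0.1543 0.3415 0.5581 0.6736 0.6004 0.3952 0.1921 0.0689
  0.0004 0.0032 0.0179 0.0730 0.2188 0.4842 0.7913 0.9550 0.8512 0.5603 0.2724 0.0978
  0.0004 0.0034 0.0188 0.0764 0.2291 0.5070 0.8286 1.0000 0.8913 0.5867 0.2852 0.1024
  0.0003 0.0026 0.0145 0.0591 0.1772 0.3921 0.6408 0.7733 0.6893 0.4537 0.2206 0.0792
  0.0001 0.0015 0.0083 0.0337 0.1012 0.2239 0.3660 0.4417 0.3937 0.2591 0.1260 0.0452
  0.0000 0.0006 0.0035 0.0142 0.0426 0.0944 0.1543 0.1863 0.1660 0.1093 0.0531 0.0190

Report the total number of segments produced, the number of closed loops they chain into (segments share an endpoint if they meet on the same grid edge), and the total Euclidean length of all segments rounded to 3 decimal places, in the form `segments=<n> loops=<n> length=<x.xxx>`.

segments=10 loops=1 length=7.580

cell (2,6): code 0100 → (2.435,7.000)–(3.000,6.029)
cell (2,7): code 1100 → (2.780,8.000)–(2.435,7.000)
cell (2,8): code 1000 → (3.000,8.190)–(2.780,8.000)
cell (3,5): code 0100 → (3.126,6.000)–(4.000,5.899)
cell (3,6): code 1110 → (3.000,6.029)–(3.126,6.000)
cell (3,8): code 1001 → (4.000,8.313)–(3.000,8.190)
cell (4,5): code 0010 → (4.000,5.899)–(4.174,6.000)
cell (4,6): code 0011 → (4.174,6.000)–(4.900,7.000)
cell (4,7): code 0011 → (4.900,7.000)–(4.472,8.000)
cell (4,8): code 0001 → (4.472,8.000)–(4.000,8.313)
total: 10 segments, chained into 1 closed loop(s), length Σ = 7.579547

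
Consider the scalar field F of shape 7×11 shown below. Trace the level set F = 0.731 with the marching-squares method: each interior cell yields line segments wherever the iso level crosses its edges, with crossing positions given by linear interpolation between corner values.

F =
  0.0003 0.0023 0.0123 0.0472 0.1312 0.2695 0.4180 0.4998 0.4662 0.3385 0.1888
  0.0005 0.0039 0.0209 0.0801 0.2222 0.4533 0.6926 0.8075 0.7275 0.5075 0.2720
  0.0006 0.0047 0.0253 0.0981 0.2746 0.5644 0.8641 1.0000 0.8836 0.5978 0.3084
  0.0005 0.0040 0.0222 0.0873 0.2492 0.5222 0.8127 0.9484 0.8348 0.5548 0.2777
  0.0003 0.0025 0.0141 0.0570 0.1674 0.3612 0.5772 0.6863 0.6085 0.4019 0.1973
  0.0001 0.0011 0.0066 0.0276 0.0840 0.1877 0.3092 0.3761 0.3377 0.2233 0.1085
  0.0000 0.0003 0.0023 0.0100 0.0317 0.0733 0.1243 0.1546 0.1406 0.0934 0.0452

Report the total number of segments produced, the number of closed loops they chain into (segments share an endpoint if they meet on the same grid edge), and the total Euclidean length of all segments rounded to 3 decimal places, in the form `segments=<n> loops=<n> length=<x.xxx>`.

cell (0,6): code 0100 → (0.751,7.000)–(1.000,6.334)
cell (0,7): code 1000 → (1.000,7.956)–(0.751,7.000)
cell (1,5): code 0100 → (1.224,6.000)–(2.000,5.556)
cell (1,6): code 1110 → (1.000,6.334)–(1.224,6.000)
cell (1,7): code 1101 → (1.022,8.000)–(1.000,7.956)
cell (1,8): code 1000 → (2.000,8.534)–(1.022,8.000)
cell (2,5): code 0110 → (2.000,5.556)–(3.000,5.719)
cell (2,8): code 1001 → (3.000,8.371)–(2.000,8.534)
cell (3,5): code 0010 → (3.000,5.719)–(3.347,6.000)
cell (3,6): code 0011 → (3.347,6.000)–(3.829,7.000)
cell (3,7): code 0011 → (3.829,7.000)–(3.459,8.000)
cell (3,8): code 0001 → (3.459,8.000)–(3.000,8.371)
total: 12 segments, chained into 1 closed loop(s), length Σ = 9.397874

segments=12 loops=1 length=9.398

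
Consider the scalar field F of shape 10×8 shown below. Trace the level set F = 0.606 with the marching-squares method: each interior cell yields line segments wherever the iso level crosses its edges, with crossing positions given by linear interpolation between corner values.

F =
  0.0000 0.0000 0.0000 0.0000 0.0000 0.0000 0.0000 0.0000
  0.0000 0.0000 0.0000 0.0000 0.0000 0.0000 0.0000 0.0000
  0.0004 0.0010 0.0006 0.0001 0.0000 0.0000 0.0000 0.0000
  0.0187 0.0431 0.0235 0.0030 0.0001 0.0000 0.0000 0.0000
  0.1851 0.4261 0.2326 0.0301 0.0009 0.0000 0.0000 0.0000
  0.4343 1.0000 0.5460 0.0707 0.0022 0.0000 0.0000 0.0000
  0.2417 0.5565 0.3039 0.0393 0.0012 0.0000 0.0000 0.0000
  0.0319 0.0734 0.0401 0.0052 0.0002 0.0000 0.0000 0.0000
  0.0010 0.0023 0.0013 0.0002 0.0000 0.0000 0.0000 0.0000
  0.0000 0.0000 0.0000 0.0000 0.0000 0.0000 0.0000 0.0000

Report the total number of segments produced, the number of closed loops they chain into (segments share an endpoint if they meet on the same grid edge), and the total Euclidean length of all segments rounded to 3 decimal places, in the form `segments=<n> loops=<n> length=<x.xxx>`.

cell (4,0): code 0100 → (4.313,1.000)–(5.000,0.304)
cell (4,1): code 1000 → (5.000,1.868)–(4.313,1.000)
cell (5,0): code 0010 → (5.000,0.304)–(5.888,1.000)
cell (5,1): code 0001 → (5.888,1.000)–(5.000,1.868)
total: 4 segments, chained into 1 closed loop(s), length Σ = 4.455307

segments=4 loops=1 length=4.455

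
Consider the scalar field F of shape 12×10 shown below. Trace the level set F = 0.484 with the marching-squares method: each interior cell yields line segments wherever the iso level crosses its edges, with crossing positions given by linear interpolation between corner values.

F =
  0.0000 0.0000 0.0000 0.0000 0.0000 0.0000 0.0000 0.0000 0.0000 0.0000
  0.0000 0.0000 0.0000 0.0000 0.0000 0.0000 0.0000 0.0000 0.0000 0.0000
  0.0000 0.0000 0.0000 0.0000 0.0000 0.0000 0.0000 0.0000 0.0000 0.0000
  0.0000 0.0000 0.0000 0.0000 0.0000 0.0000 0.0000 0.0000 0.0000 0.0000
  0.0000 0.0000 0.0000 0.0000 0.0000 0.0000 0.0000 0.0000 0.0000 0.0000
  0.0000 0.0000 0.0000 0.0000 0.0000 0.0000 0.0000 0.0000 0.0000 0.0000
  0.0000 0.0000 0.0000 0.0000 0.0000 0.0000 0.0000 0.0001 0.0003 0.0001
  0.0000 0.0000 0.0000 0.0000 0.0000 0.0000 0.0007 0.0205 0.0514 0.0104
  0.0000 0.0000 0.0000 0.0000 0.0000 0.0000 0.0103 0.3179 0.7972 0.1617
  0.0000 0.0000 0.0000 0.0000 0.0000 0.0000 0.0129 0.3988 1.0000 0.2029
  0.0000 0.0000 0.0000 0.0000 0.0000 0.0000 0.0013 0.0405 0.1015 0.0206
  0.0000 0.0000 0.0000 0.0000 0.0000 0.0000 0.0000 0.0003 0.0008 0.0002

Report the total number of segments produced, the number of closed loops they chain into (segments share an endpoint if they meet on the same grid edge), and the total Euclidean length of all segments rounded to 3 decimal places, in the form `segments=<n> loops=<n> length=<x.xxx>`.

cell (7,7): code 0100 → (7.580,8.000)–(8.000,7.347)
cell (7,8): code 1000 → (8.000,8.493)–(7.580,8.000)
cell (8,7): code 0110 → (8.000,7.347)–(9.000,7.142)
cell (8,8): code 1001 → (9.000,8.647)–(8.000,8.493)
cell (9,7): code 0010 → (9.000,7.142)–(9.574,8.000)
cell (9,8): code 0001 → (9.574,8.000)–(9.000,8.647)
total: 6 segments, chained into 1 closed loop(s), length Σ = 5.354953

segments=6 loops=1 length=5.355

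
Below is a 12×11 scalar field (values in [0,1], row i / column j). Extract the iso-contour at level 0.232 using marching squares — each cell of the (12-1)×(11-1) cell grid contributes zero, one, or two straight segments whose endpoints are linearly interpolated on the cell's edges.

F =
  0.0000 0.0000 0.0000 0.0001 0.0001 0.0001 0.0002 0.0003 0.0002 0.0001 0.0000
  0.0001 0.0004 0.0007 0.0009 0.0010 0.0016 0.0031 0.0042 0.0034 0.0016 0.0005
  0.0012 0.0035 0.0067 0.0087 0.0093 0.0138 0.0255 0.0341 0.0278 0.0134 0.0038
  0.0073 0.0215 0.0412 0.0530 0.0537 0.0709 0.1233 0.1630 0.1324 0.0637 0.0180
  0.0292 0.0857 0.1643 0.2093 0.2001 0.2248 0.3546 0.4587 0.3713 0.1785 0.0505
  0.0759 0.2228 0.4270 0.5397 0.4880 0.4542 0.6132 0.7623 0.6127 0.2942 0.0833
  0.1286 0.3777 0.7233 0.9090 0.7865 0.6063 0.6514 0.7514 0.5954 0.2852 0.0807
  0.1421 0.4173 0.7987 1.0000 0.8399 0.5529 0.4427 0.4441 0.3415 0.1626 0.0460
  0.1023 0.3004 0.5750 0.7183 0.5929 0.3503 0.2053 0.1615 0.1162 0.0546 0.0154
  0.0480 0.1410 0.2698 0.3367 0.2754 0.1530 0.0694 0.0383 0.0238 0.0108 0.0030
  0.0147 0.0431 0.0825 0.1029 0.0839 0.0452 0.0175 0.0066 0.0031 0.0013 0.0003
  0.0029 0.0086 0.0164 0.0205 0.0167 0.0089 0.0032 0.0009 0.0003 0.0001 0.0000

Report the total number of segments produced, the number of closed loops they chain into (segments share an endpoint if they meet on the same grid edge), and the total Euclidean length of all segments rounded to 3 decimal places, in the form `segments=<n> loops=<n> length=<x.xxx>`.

segments=30 loops=1 length=24.038

cell (3,5): code 0100 → (3.470,6.000)–(4.000,5.055)
cell (3,6): code 1100 → (3.233,7.000)–(3.470,6.000)
cell (3,7): code 1100 → (3.417,8.000)–(3.233,7.000)
cell (3,8): code 1000 → (4.000,8.723)–(3.417,8.000)
cell (4,1): code 0100 → (4.258,2.000)–(5.000,1.045)
cell (4,2): code 1100 → (4.069,3.000)–(4.258,2.000)
cell (4,3): code 1100 → (4.111,4.000)–(4.069,3.000)
cell (4,4): code 1100 → (4.031,5.000)–(4.111,4.000)
cell (4,5): code 1110 → (4.000,5.055)–(4.031,5.000)
cell (4,8): code 1101 → (4.462,9.000)–(4.000,8.723)
cell (4,9): code 1000 → (5.000,9.295)–(4.462,9.000)
cell (5,0): code 0100 → (5.059,1.000)–(6.000,0.415)
cell (5,1): code 1110 → (5.000,1.045)–(5.059,1.000)
cell (5,9): code 1001 → (6.000,9.260)–(5.000,9.295)
cell (6,0): code 0110 → (6.000,0.415)–(7.000,0.327)
cell (6,8): code 1011 → (7.000,8.612)–(6.434,9.000)
cell (6,9): code 0001 → (6.434,9.000)–(6.000,9.260)
cell (7,0): code 0110 → (7.000,0.327)–(8.000,0.655)
cell (7,5): code 1011 → (8.000,5.816)–(7.888,6.000)
cell (7,6): code 0011 → (7.888,6.000)–(7.751,7.000)
cell (7,7): code 0011 → (7.751,7.000)–(7.486,8.000)
cell (7,8): code 0001 → (7.486,8.000)–(7.000,8.612)
cell (8,0): code 0010 → (8.000,0.655)–(8.429,1.000)
cell (8,1): code 0111 → (8.429,1.000)–(9.000,1.707)
cell (8,4): code 1011 → (9.000,4.355)–(8.600,5.000)
cell (8,5): code 0001 → (8.600,5.000)–(8.000,5.816)
cell (9,1): code 0010 → (9.000,1.707)–(9.202,2.000)
cell (9,2): code 0011 → (9.202,2.000)–(9.448,3.000)
cell (9,3): code 0011 → (9.448,3.000)–(9.227,4.000)
cell (9,4): code 0001 → (9.227,4.000)–(9.000,4.355)
total: 30 segments, chained into 1 closed loop(s), length Σ = 24.037788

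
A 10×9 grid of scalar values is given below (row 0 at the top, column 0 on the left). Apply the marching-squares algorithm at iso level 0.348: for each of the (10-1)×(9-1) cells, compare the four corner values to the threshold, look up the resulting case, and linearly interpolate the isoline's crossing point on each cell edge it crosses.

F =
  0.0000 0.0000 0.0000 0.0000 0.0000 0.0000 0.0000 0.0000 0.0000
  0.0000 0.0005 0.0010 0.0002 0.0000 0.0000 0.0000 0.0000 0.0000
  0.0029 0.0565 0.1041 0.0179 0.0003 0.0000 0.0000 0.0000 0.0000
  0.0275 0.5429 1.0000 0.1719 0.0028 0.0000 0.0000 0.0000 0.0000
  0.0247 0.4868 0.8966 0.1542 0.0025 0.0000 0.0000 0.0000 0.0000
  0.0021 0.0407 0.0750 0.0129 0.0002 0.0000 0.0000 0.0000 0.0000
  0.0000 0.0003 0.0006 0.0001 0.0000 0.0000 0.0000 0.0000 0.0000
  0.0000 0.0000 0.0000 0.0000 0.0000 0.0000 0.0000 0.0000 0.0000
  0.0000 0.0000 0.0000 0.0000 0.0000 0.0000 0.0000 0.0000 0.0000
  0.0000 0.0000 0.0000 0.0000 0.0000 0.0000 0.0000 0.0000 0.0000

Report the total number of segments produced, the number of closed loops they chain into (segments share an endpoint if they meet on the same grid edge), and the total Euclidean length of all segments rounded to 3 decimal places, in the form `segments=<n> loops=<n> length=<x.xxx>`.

segments=8 loops=1 length=7.170

cell (2,0): code 0100 → (2.599,1.000)–(3.000,0.622)
cell (2,1): code 1100 → (2.272,2.000)–(2.599,1.000)
cell (2,2): code 1000 → (3.000,2.787)–(2.272,2.000)
cell (3,0): code 0110 → (3.000,0.622)–(4.000,0.700)
cell (3,2): code 1001 → (4.000,2.739)–(3.000,2.787)
cell (4,0): code 0010 → (4.000,0.700)–(4.311,1.000)
cell (4,1): code 0011 → (4.311,1.000)–(4.668,2.000)
cell (4,2): code 0001 → (4.668,2.000)–(4.000,2.739)
total: 8 segments, chained into 1 closed loop(s), length Σ = 7.169535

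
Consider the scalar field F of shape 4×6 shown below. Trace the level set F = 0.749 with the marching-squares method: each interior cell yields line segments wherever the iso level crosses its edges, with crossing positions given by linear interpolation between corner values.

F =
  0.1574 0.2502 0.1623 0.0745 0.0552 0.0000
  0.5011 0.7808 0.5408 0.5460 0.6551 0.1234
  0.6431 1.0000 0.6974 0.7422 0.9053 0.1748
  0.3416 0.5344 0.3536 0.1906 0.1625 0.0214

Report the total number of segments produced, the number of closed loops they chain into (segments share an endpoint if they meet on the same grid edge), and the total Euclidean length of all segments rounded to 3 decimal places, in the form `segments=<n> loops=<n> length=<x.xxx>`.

cell (0,0): code 0100 → (0.940,1.000)–(1.000,0.886)
cell (0,1): code 1000 → (1.000,1.133)–(0.940,1.000)
cell (1,0): code 0110 → (1.000,0.886)–(2.000,0.297)
cell (1,1): code 1001 → (2.000,1.829)–(1.000,1.133)
cell (1,3): code 0100 → (1.375,4.000)–(2.000,3.042)
cell (1,4): code 1000 → (2.000,4.214)–(1.375,4.000)
cell (2,0): code 0010 → (2.000,0.297)–(2.539,1.000)
cell (2,1): code 0001 → (2.539,1.000)–(2.000,1.829)
cell (2,3): code 0010 → (2.000,3.042)–(2.210,4.000)
cell (2,4): code 0001 → (2.210,4.000)–(2.000,4.214)
total: 10 segments, chained into 2 closed loop(s), length Σ = 7.614631

segments=10 loops=2 length=7.615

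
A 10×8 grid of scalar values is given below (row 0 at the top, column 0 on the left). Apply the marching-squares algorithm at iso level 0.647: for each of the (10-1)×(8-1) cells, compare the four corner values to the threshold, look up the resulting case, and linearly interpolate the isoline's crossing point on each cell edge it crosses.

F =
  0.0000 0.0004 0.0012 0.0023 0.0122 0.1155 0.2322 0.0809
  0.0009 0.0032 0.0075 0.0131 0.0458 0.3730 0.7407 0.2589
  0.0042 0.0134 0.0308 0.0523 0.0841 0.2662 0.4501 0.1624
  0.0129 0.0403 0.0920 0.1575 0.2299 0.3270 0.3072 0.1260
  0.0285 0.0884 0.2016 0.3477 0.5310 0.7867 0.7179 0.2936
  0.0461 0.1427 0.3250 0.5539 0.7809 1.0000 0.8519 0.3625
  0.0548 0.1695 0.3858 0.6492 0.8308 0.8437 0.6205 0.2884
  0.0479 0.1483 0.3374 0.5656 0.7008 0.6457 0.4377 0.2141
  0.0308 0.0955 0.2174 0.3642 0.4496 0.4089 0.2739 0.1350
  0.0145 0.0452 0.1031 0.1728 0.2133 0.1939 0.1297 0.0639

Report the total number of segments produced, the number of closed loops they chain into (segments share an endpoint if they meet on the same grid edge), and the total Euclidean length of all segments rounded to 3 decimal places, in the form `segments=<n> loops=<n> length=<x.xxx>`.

cell (0,5): code 0100 → (0.816,6.000)–(1.000,5.745)
cell (0,6): code 1000 → (1.000,6.194)–(0.816,6.000)
cell (1,5): code 0010 → (1.000,5.745)–(1.322,6.000)
cell (1,6): code 0001 → (1.322,6.000)–(1.000,6.194)
cell (3,4): code 0100 → (3.696,5.000)–(4.000,4.454)
cell (3,5): code 1100 → (3.827,6.000)–(3.696,5.000)
cell (3,6): code 1000 → (4.000,6.167)–(3.827,6.000)
cell (4,3): code 0100 → (4.464,4.000)–(5.000,3.410)
cell (4,4): code 1110 → (4.000,4.454)–(4.464,4.000)
cell (4,6): code 1001 → (5.000,6.419)–(4.000,6.167)
cell (5,2): code 0100 → (5.977,3.000)–(6.000,2.992)
cell (5,3): code 1110 → (5.000,3.410)–(5.977,3.000)
cell (5,5): code 1011 → (6.000,5.881)–(5.885,6.000)
cell (5,6): code 0001 → (5.885,6.000)–(5.000,6.419)
cell (6,2): code 0010 → (6.000,2.992)–(6.026,3.000)
cell (6,3): code 0111 → (6.026,3.000)–(7.000,3.602)
cell (6,4): code 1011 → (7.000,4.976)–(6.993,5.000)
cell (6,5): code 0001 → (6.993,5.000)–(6.000,5.881)
cell (7,3): code 0010 → (7.000,3.602)–(7.214,4.000)
cell (7,4): code 0001 → (7.214,4.000)–(7.000,4.976)
total: 20 segments, chained into 2 closed loop(s), length Σ = 11.925922

segments=20 loops=2 length=11.926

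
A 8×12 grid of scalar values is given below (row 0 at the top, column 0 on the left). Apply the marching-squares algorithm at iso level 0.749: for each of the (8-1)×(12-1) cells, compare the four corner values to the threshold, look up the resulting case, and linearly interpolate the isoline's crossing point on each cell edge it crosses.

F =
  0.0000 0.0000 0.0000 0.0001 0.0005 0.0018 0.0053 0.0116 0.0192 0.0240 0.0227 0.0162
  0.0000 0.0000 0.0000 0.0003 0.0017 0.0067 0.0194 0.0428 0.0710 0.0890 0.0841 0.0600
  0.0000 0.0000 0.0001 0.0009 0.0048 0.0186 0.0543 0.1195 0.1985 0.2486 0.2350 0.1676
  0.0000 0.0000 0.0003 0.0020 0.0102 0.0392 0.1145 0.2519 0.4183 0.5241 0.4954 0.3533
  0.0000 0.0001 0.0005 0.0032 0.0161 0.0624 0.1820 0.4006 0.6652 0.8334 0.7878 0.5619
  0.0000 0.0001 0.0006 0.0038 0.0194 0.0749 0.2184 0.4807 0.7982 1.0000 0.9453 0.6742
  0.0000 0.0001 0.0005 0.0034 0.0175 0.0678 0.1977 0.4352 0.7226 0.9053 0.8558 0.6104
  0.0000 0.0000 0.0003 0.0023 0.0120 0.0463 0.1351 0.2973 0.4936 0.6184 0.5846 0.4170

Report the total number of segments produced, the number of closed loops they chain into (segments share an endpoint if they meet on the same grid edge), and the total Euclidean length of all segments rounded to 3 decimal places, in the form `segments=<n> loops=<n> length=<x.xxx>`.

cell (3,8): code 0100 → (3.727,9.000)–(4.000,8.498)
cell (3,9): code 1100 → (3.867,10.000)–(3.727,9.000)
cell (3,10): code 1000 → (4.000,10.172)–(3.867,10.000)
cell (4,7): code 0100 → (4.630,8.000)–(5.000,7.845)
cell (4,8): code 1110 → (4.000,8.498)–(4.630,8.000)
cell (4,10): code 1001 → (5.000,10.724)–(4.000,10.172)
cell (5,7): code 0010 → (5.000,7.845)–(5.651,8.000)
cell (5,8): code 0111 → (5.651,8.000)–(6.000,8.144)
cell (5,10): code 1001 → (6.000,10.435)–(5.000,10.724)
cell (6,8): code 0010 → (6.000,8.144)–(6.545,9.000)
cell (6,9): code 0011 → (6.545,9.000)–(6.394,10.000)
cell (6,10): code 0001 → (6.394,10.000)–(6.000,10.435)
total: 12 segments, chained into 1 closed loop(s), length Σ = 8.845023

segments=12 loops=1 length=8.845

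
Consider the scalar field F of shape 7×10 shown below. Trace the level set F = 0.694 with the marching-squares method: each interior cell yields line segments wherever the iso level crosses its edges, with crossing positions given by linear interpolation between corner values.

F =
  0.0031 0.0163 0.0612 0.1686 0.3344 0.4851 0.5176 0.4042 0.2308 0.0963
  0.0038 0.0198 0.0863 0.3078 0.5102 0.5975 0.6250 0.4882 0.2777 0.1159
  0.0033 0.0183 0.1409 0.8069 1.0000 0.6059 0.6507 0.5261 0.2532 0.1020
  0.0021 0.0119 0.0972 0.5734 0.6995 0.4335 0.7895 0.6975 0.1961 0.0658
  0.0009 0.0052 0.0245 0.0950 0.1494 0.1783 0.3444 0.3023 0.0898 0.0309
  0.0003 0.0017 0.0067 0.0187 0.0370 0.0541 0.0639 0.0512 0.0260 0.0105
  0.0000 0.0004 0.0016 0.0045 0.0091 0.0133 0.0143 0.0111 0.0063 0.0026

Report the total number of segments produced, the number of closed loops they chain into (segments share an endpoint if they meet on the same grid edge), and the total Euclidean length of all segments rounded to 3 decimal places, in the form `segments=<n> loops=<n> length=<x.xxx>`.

segments=14 loops=2 length=8.614

cell (1,2): code 0100 → (1.774,3.000)–(2.000,2.830)
cell (1,3): code 1100 → (1.375,4.000)–(1.774,3.000)
cell (1,4): code 1000 → (2.000,4.776)–(1.375,4.000)
cell (2,2): code 0010 → (2.000,2.830)–(2.484,3.000)
cell (2,3): code 0111 → (2.484,3.000)–(3.000,3.956)
cell (2,4): code 1001 → (3.000,4.021)–(2.000,4.776)
cell (2,5): code 0100 → (2.312,6.000)–(3.000,5.732)
cell (2,6): code 1100 → (2.980,7.000)–(2.312,6.000)
cell (2,7): code 1000 → (3.000,7.007)–(2.980,7.000)
cell (3,3): code 0010 → (3.000,3.956)–(3.010,4.000)
cell (3,4): code 0001 → (3.010,4.000)–(3.000,4.021)
cell (3,5): code 0010 → (3.000,5.732)–(3.215,6.000)
cell (3,6): code 0011 → (3.215,6.000)–(3.009,7.000)
cell (3,7): code 0001 → (3.009,7.000)–(3.000,7.007)
total: 14 segments, chained into 2 closed loop(s), length Σ = 8.614416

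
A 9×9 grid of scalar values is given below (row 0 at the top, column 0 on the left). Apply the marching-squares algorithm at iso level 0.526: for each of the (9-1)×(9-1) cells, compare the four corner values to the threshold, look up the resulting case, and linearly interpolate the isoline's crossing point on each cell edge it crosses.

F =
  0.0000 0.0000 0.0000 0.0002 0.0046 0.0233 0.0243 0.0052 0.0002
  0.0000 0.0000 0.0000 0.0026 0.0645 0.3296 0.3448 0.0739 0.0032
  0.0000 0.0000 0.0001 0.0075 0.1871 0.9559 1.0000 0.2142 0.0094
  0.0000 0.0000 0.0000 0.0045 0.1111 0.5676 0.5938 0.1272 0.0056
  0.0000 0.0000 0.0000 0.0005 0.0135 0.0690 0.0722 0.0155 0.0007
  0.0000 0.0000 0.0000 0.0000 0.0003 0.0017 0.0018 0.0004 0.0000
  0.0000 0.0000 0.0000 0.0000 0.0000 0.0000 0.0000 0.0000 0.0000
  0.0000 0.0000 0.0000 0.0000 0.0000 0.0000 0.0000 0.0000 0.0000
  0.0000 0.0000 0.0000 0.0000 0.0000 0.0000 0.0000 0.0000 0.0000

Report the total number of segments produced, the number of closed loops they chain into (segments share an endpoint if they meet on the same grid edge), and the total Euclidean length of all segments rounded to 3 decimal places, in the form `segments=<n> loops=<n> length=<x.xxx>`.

cell (1,4): code 0100 → (1.314,5.000)–(2.000,4.441)
cell (1,5): code 1100 → (1.277,6.000)–(1.314,5.000)
cell (1,6): code 1000 → (2.000,6.603)–(1.277,6.000)
cell (2,4): code 0110 → (2.000,4.441)–(3.000,4.909)
cell (2,6): code 1001 → (3.000,6.145)–(2.000,6.603)
cell (3,4): code 0010 → (3.000,4.909)–(3.083,5.000)
cell (3,5): code 0011 → (3.083,5.000)–(3.130,6.000)
cell (3,6): code 0001 → (3.130,6.000)–(3.000,6.145)
total: 8 segments, chained into 1 closed loop(s), length Σ = 6.351532

segments=8 loops=1 length=6.352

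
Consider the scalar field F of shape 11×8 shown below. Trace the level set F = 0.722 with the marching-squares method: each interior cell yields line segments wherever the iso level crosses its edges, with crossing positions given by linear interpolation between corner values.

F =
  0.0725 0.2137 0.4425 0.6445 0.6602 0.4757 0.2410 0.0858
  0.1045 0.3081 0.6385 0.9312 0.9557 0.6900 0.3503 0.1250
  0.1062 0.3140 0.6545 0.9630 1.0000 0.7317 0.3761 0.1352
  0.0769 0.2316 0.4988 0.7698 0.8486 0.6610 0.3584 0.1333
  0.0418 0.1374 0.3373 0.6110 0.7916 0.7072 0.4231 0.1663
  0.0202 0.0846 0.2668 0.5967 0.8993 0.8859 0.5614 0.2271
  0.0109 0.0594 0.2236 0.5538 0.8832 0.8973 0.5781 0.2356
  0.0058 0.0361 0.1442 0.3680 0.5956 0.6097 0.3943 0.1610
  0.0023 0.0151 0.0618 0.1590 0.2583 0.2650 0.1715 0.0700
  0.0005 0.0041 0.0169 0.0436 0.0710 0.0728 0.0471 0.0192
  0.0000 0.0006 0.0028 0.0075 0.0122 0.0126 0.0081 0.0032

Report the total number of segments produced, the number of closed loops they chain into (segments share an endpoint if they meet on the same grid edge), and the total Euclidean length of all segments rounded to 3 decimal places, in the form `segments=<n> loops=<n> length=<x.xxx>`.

cell (0,2): code 0100 → (0.270,3.000)–(1.000,2.285)
cell (0,3): code 1100 → (0.209,4.000)–(0.270,3.000)
cell (0,4): code 1000 → (1.000,4.880)–(0.209,4.000)
cell (1,2): code 0110 → (1.000,2.285)–(2.000,2.219)
cell (1,4): code 1101 → (1.767,5.000)–(1.000,4.880)
cell (1,5): code 1000 → (2.000,5.027)–(1.767,5.000)
cell (2,2): code 0110 → (2.000,2.219)–(3.000,2.824)
cell (2,4): code 1011 → (3.000,4.675)–(2.137,5.000)
cell (2,5): code 0001 → (2.137,5.000)–(2.000,5.027)
cell (3,2): code 0010 → (3.000,2.824)–(3.301,3.000)
cell (3,3): code 0111 → (3.301,3.000)–(4.000,3.615)
cell (3,4): code 1001 → (4.000,4.825)–(3.000,4.675)
cell (4,3): code 0110 → (4.000,3.615)–(5.000,3.414)
cell (4,4): code 1101 → (4.083,5.000)–(4.000,4.825)
cell (4,5): code 1000 → (5.000,5.505)–(4.083,5.000)
cell (5,3): code 0110 → (5.000,3.414)–(6.000,3.511)
cell (5,5): code 1001 → (6.000,5.549)–(5.000,5.505)
cell (6,3): code 0010 → (6.000,3.511)–(6.561,4.000)
cell (6,4): code 0011 → (6.561,4.000)–(6.610,5.000)
cell (6,5): code 0001 → (6.610,5.000)–(6.000,5.549)
total: 20 segments, chained into 1 closed loop(s), length Σ = 16.572955

segments=20 loops=1 length=16.573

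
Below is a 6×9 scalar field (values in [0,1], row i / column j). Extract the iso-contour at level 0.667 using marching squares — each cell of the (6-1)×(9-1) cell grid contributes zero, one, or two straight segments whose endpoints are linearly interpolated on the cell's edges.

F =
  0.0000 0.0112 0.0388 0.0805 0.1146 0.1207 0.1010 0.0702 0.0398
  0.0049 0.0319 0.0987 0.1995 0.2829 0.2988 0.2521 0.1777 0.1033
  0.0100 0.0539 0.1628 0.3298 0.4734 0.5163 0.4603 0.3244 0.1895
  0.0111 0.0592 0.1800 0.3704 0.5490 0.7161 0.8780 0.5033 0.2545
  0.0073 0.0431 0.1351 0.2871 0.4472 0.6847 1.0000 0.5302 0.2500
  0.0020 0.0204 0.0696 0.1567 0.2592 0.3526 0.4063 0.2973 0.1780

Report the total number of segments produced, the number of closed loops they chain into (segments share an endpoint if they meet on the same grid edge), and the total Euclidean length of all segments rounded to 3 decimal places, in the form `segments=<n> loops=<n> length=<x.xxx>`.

cell (2,4): code 0100 → (2.754,5.000)–(3.000,4.706)
cell (2,5): code 1100 → (2.495,6.000)–(2.754,5.000)
cell (2,6): code 1000 → (3.000,6.563)–(2.495,6.000)
cell (3,4): code 0110 → (3.000,4.706)–(4.000,4.925)
cell (3,6): code 1001 → (4.000,6.709)–(3.000,6.563)
cell (4,4): code 0010 → (4.000,4.925)–(4.053,5.000)
cell (4,5): code 0011 → (4.053,5.000)–(4.561,6.000)
cell (4,6): code 0001 → (4.561,6.000)–(4.000,6.709)
total: 8 segments, chained into 1 closed loop(s), length Σ = 6.323923

segments=8 loops=1 length=6.324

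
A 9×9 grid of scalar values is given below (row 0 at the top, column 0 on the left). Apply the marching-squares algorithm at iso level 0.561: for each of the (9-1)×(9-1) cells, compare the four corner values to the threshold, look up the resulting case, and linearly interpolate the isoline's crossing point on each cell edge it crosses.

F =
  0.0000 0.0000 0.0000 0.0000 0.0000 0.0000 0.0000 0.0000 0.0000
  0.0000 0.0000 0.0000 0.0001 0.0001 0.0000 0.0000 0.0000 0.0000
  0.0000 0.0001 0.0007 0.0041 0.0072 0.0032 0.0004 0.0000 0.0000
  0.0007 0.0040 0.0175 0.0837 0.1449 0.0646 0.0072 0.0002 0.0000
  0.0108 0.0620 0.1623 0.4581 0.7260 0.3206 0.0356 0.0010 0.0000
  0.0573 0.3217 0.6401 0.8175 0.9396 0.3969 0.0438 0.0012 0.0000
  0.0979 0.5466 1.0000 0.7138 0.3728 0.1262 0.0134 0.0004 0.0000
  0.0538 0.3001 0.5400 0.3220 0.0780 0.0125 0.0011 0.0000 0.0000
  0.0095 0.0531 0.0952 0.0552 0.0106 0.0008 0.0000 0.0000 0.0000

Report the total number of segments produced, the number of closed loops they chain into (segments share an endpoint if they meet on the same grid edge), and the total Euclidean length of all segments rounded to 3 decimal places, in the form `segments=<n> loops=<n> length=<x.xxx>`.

segments=12 loops=1 length=10.078

cell (3,3): code 0100 → (3.716,4.000)–(4.000,3.384)
cell (3,4): code 1000 → (4.000,4.407)–(3.716,4.000)
cell (4,1): code 0100 → (4.834,2.000)–(5.000,1.752)
cell (4,2): code 1100 → (4.286,3.000)–(4.834,2.000)
cell (4,3): code 1110 → (4.000,3.384)–(4.286,3.000)
cell (4,4): code 1001 → (5.000,4.698)–(4.000,4.407)
cell (5,1): code 0110 → (5.000,1.752)–(6.000,1.032)
cell (5,3): code 1011 → (6.000,3.448)–(5.668,4.000)
cell (5,4): code 0001 → (5.668,4.000)–(5.000,4.698)
cell (6,1): code 0010 → (6.000,1.032)–(6.954,2.000)
cell (6,2): code 0011 → (6.954,2.000)–(6.390,3.000)
cell (6,3): code 0001 → (6.390,3.000)–(6.000,3.448)
total: 12 segments, chained into 1 closed loop(s), length Σ = 10.077680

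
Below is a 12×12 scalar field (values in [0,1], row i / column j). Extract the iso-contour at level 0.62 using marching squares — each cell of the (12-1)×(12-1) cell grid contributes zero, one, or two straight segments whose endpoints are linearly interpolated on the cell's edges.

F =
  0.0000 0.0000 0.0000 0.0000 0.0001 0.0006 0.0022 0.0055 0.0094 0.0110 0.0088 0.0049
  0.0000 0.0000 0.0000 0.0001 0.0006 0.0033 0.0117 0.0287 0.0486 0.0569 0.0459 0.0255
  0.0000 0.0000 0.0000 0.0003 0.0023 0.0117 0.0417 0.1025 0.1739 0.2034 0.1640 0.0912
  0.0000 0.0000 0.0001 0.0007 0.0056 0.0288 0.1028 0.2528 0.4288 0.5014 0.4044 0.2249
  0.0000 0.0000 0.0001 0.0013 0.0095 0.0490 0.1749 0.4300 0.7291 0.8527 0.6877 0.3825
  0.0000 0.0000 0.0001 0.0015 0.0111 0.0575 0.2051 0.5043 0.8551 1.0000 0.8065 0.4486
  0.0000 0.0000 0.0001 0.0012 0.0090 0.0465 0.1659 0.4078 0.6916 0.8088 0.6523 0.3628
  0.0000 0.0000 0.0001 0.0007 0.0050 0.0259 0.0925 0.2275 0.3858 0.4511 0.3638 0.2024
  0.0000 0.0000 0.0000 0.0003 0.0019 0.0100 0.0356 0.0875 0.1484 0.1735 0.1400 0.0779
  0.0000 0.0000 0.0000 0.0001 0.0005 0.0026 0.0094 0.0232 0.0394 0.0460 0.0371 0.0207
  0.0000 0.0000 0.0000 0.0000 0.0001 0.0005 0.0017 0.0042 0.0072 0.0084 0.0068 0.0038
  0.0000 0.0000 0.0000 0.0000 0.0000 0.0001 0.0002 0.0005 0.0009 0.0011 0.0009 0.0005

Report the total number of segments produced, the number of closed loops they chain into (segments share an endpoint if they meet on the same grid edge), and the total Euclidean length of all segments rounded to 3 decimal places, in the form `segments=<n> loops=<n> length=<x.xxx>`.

segments=12 loops=1 length=9.852

cell (3,7): code 0100 → (3.637,8.000)–(4.000,7.635)
cell (3,8): code 1100 → (3.338,9.000)–(3.637,8.000)
cell (3,9): code 1100 → (3.761,10.000)–(3.338,9.000)
cell (3,10): code 1000 → (4.000,10.222)–(3.761,10.000)
cell (4,7): code 0110 → (4.000,7.635)–(5.000,7.330)
cell (4,10): code 1001 → (5.000,10.521)–(4.000,10.222)
cell (5,7): code 0110 → (5.000,7.330)–(6.000,7.748)
cell (5,10): code 1001 → (6.000,10.112)–(5.000,10.521)
cell (6,7): code 0010 → (6.000,7.748)–(6.234,8.000)
cell (6,8): code 0011 → (6.234,8.000)–(6.528,9.000)
cell (6,9): code 0011 → (6.528,9.000)–(6.112,10.000)
cell (6,10): code 0001 → (6.112,10.000)–(6.000,10.112)
total: 12 segments, chained into 1 closed loop(s), length Σ = 9.851943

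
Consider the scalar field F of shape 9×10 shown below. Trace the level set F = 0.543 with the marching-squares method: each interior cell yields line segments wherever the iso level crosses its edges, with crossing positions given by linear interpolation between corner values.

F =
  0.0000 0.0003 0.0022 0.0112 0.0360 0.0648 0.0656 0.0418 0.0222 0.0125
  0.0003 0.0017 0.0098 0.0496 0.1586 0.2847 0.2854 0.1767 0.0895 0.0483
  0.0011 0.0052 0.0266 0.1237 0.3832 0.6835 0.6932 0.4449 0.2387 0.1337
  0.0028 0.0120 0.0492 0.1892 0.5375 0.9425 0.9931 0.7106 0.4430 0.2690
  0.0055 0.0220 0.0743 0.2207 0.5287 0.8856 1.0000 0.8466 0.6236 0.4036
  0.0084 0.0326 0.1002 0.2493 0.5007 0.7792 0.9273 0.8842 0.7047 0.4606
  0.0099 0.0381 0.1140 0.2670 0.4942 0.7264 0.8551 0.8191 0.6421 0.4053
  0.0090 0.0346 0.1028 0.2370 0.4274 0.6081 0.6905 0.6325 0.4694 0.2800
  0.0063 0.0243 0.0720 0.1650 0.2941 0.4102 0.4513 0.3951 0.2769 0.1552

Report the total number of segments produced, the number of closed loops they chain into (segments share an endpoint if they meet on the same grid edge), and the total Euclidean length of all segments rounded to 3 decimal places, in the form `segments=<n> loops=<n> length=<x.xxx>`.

segments=20 loops=1 length=16.818

cell (1,4): code 0100 → (1.648,5.000)–(2.000,4.532)
cell (1,5): code 1100 → (1.632,6.000)–(1.648,5.000)
cell (1,6): code 1000 → (2.000,6.605)–(1.632,6.000)
cell (2,4): code 0110 → (2.000,4.532)–(3.000,4.014)
cell (2,6): code 1101 → (2.369,7.000)–(2.000,6.605)
cell (2,7): code 1000 → (3.000,7.626)–(2.369,7.000)
cell (3,4): code 0110 → (3.000,4.014)–(4.000,4.040)
cell (3,7): code 1101 → (3.554,8.000)–(3.000,7.626)
cell (3,8): code 1000 → (4.000,8.366)–(3.554,8.000)
cell (4,4): code 0110 → (4.000,4.040)–(5.000,4.152)
cell (4,8): code 1001 → (5.000,8.662)–(4.000,8.366)
cell (5,4): code 0110 → (5.000,4.152)–(6.000,4.210)
cell (5,8): code 1001 → (6.000,8.418)–(5.000,8.662)
cell (6,4): code 0110 → (6.000,4.210)–(7.000,4.640)
cell (6,7): code 1011 → (7.000,7.549)–(6.574,8.000)
cell (6,8): code 0001 → (6.574,8.000)–(6.000,8.418)
cell (7,4): code 0010 → (7.000,4.640)–(7.329,5.000)
cell (7,5): code 0011 → (7.329,5.000)–(7.617,6.000)
cell (7,6): code 0011 → (7.617,6.000)–(7.377,7.000)
cell (7,7): code 0001 → (7.377,7.000)–(7.000,7.549)
total: 20 segments, chained into 1 closed loop(s), length Σ = 16.817837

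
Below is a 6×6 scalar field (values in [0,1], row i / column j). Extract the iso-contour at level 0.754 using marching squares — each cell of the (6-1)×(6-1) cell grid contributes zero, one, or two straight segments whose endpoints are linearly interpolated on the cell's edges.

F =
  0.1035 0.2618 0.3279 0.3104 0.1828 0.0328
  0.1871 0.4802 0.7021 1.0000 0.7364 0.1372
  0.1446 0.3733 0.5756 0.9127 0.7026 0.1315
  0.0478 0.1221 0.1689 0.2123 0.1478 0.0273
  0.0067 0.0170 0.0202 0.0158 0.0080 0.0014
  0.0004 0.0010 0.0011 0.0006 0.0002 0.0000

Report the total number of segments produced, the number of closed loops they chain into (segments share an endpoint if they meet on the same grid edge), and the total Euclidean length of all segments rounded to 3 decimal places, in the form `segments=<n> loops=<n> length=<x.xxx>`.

segments=6 loops=1 length=5.287

cell (0,2): code 0100 → (0.643,3.000)–(1.000,2.174)
cell (0,3): code 1000 → (1.000,3.933)–(0.643,3.000)
cell (1,2): code 0110 → (1.000,2.174)–(2.000,2.529)
cell (1,3): code 1001 → (2.000,3.755)–(1.000,3.933)
cell (2,2): code 0010 → (2.000,2.529)–(2.227,3.000)
cell (2,3): code 0001 → (2.227,3.000)–(2.000,3.755)
total: 6 segments, chained into 1 closed loop(s), length Σ = 5.286544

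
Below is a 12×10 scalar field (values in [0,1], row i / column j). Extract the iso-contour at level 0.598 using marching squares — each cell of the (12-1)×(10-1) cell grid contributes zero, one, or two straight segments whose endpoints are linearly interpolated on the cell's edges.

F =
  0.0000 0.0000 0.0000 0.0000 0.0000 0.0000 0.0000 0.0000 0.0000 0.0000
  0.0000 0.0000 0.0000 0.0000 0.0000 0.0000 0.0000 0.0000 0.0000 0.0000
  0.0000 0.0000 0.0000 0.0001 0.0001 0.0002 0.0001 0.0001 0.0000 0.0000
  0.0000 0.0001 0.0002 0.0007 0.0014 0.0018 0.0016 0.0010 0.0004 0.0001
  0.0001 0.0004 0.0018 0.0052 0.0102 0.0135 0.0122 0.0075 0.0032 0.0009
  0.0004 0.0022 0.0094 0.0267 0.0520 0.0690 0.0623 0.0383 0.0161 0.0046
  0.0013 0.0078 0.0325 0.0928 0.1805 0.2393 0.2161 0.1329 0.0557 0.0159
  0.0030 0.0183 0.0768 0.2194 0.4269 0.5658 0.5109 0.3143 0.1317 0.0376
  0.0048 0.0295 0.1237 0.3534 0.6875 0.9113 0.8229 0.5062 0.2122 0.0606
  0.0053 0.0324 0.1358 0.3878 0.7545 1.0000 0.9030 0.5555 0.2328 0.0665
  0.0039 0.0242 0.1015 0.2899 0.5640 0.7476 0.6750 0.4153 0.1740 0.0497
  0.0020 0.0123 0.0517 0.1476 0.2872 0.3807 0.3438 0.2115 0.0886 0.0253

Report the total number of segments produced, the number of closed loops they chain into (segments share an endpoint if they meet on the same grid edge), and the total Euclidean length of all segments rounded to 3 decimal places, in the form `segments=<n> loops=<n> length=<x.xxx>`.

segments=12 loops=1 length=10.282

cell (7,3): code 0100 → (7.657,4.000)–(8.000,3.732)
cell (7,4): code 1100 → (7.093,5.000)–(7.657,4.000)
cell (7,5): code 1100 → (7.279,6.000)–(7.093,5.000)
cell (7,6): code 1000 → (8.000,6.710)–(7.279,6.000)
cell (8,3): code 0110 → (8.000,3.732)–(9.000,3.573)
cell (8,6): code 1001 → (9.000,6.878)–(8.000,6.710)
cell (9,3): code 0010 → (9.000,3.573)–(9.822,4.000)
cell (9,4): code 0111 → (9.822,4.000)–(10.000,4.185)
cell (9,6): code 1001 → (10.000,6.296)–(9.000,6.878)
cell (10,4): code 0010 → (10.000,4.185)–(10.408,5.000)
cell (10,5): code 0011 → (10.408,5.000)–(10.232,6.000)
cell (10,6): code 0001 → (10.232,6.000)–(10.000,6.296)
total: 12 segments, chained into 1 closed loop(s), length Σ = 10.281582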